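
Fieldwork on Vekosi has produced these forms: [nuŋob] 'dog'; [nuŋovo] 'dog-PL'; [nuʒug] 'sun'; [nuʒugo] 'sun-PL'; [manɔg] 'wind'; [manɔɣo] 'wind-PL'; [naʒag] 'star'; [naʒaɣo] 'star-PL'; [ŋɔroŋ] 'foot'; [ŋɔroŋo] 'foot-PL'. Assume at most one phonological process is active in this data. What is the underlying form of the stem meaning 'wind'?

The root 'wind' surfaces as [manɔg] and [manɔɣo], with a stem-final [g] ~ [ɣ] alternation.
If /g/ were underlying and a rule turned it into [ɣ] before the PL suffix, 'sun' would also alternate; but it has [g] in both [nuʒug] and [nuʒugo].
Therefore /ɣ/ is basic and [g] is derived by word-final hardening (voiced fricatives become stops word-finally).

/manɔɣ/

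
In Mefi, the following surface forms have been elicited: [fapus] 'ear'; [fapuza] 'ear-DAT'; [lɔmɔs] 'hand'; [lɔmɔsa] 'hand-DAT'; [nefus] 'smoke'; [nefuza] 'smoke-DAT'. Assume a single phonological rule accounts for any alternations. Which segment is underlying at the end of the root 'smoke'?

/z/

'smoke' shows [s] ~ [z] at the end of the stem ([nefus] vs [nefuza]).
The stem 'hand' ([lɔmɔs], [lɔmɔsa]) shows [s] unchanged in both environments, so [s] cannot be basic with [z] derived before the DAT suffix.
The underlying segment must be /z/; voiced obstruents become voiceless word-finally, yielding [s] there.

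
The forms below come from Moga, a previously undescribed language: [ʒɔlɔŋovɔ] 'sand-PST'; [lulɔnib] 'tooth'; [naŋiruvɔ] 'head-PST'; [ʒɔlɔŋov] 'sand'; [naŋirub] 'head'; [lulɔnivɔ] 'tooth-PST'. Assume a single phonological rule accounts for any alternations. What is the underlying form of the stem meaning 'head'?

/naŋirub/

In [naŋiruvɔ] and [naŋirub] the final segment of 'head' alternates: [v] ~ [b].
The stem 'sand' ([ʒɔlɔŋovɔ], [ʒɔlɔŋov]) shows [v] unchanged in both environments, so [v] cannot be basic with [b] derived in isolation.
Therefore /b/ is basic and [v] is derived by intervocalic spirantization (voiced stops become fricatives between vowels).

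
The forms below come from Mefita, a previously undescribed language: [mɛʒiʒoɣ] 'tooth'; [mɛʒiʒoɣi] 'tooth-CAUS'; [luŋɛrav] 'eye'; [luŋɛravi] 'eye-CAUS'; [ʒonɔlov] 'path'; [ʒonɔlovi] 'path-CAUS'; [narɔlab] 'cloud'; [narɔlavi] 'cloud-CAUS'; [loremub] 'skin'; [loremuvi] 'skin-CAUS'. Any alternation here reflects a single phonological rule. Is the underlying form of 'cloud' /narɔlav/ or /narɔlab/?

/narɔlab/

The root 'cloud' surfaces as [narɔlab] and [narɔlavi], with a stem-final [b] ~ [v] alternation.
But 'path' keeps [v] in both environments ([ʒonɔlov], [ʒonɔlovi]), so there is no rule changing /v/ to [b] in isolation.
So /b/ is underlying, and a rule of intervocalic spirantization — voiced stops become fricatives between vowels — gives [v].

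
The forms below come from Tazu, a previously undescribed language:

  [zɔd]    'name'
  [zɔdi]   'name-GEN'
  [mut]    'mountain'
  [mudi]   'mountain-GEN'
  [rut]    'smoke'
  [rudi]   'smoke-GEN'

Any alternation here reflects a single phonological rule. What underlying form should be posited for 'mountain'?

In [mut] and [mudi] the final segment of 'mountain' alternates: [t] ~ [d].
Compare 'name', with invariant [d] in [zɔd] and [zɔdi]: an analysis with underlying /d/ and a rule producing [t] in isolation would wrongly predict alternation here too.
The alternation reflects intervocalic voicing: voiceless stops become voiced between vowels. /t/ is underlying.

/mut/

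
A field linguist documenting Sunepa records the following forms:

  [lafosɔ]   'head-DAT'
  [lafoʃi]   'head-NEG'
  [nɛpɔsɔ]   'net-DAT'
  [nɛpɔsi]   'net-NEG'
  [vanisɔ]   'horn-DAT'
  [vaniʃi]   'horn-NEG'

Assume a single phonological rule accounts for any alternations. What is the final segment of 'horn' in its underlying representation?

/ʃ/

The stem for 'horn' ends in [s] in [vanisɔ] but [ʃ] in [vaniʃi].
Compare 'net', with invariant [s] in [nɛpɔsɔ] and [nɛpɔsi]: an analysis with underlying /s/ and a rule producing [ʃ] before the NEG suffix would wrongly predict alternation here too.
The underlying segment must be /ʃ/; palato-alveolar /ʃ/ becomes [s] when no front vowel follows, yielding [s] there.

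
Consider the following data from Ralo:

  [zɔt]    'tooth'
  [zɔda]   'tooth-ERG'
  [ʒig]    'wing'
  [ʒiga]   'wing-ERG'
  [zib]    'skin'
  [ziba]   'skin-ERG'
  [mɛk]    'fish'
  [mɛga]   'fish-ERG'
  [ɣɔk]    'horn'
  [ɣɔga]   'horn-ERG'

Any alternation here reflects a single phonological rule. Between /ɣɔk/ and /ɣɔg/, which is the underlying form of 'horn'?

The root 'horn' surfaces as [ɣɔk] and [ɣɔga], with a stem-final [k] ~ [g] alternation.
But 'wing' keeps [g] in both environments ([ʒig], [ʒiga]), so there is no rule changing /g/ to [k] in isolation.
Therefore /k/ is basic and [g] is derived by intervocalic voicing (voiceless stops become voiced between vowels).

/ɣɔk/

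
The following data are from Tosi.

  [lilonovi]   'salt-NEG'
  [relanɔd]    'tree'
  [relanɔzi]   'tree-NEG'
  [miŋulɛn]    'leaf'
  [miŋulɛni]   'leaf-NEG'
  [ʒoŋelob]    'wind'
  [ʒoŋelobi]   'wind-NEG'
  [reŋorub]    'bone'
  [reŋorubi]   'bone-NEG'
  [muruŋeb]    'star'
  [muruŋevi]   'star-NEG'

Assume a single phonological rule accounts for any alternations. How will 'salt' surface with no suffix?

[lilonob]

The root 'star' surfaces as [muruŋeb] and [muruŋevi], with a stem-final [b] ~ [v] alternation.
Compare 'bone', with invariant [b] in [reŋorub] and [reŋorubi]: an analysis with underlying /b/ and a rule producing [v] before the NEG suffix would wrongly predict alternation here too.
So /v/ is underlying, and a rule of word-final hardening — voiced fricatives become stops word-finally — gives [b].
From [lilonovi] the stem 'salt' is /lilonov/; word-finally this yields [lilonob].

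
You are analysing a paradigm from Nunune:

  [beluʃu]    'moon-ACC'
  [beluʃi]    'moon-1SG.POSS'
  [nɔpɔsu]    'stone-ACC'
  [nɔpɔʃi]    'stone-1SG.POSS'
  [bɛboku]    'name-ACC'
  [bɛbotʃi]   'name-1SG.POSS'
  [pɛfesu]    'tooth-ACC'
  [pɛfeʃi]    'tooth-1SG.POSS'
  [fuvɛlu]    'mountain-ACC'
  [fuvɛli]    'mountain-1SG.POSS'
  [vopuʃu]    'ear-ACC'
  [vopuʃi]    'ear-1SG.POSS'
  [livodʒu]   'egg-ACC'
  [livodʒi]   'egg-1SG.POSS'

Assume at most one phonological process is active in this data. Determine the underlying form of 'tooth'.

'tooth' shows [s] ~ [ʃ] at the end of the stem ([pɛfesu] vs [pɛfeʃi]).
The stem 'moon' ([beluʃu], [beluʃi]) shows [ʃ] unchanged in both environments, so [ʃ] cannot be basic with [s] derived before the ACC suffix.
The alternation reflects palatalization before a front vowel: /k/ and /s/ become palato-alveolar [tʃ] and [ʃ] before a front vowel. /s/ is underlying.

/pɛfes/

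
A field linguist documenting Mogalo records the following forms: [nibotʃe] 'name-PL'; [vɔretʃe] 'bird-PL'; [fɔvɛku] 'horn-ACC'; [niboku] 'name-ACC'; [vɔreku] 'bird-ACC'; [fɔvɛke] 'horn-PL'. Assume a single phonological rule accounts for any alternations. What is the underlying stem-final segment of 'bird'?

The stem for 'bird' ends in [k] in [vɔreku] but [tʃ] in [vɔretʃe].
If /k/ were underlying and a rule turned it into [tʃ] before the PL suffix, 'horn' would also alternate; but it has [k] in both [fɔvɛku] and [fɔvɛke].
The underlying segment must be /tʃ/; palato-alveolar /tʃ/ becomes [k] when no front vowel follows, yielding [k] there.

/tʃ/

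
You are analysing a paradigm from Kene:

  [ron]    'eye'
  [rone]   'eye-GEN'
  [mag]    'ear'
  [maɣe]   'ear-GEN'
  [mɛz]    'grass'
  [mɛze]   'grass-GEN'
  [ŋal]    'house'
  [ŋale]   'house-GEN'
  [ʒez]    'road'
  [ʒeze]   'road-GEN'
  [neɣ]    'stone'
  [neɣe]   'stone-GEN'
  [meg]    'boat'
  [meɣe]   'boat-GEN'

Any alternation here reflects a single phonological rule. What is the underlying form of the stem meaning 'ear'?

/mag/

'ear' shows [g] ~ [ɣ] at the end of the stem ([mag] vs [maɣe]).
But 'stone' keeps [ɣ] in both environments ([neɣ], [neɣe]), so there is no rule changing /ɣ/ to [g] in isolation.
So /g/ is underlying, and a rule of intervocalic spirantization — voiced stops become fricatives between vowels — gives [ɣ].
Hence 'ear' is /mag/ underlyingly.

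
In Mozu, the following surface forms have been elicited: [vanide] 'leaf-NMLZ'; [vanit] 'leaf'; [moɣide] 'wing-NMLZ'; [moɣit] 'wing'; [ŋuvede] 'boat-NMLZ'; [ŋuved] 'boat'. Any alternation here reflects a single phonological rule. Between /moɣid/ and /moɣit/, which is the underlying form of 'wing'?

/moɣit/

The stem for 'wing' ends in [d] in [moɣide] but [t] in [moɣit].
Compare 'boat', with invariant [d] in [ŋuvede] and [ŋuved]: an analysis with underlying /d/ and a rule producing [t] in isolation would wrongly predict alternation here too.
Therefore /t/ is basic and [d] is derived by intervocalic voicing (voiceless stops become voiced between vowels).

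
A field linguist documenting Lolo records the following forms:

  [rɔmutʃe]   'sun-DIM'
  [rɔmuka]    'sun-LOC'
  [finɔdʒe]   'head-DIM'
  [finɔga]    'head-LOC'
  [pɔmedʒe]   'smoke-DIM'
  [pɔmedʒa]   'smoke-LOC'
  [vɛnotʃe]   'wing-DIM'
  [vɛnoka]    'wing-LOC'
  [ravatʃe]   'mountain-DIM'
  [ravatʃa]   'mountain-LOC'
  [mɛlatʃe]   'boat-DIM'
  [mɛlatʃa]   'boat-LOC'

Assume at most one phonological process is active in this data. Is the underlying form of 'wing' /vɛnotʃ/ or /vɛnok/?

/vɛnok/

The stem for 'wing' ends in [tʃ] in [vɛnotʃe] but [k] in [vɛnoka].
The stem 'boat' ([mɛlatʃe], [mɛlatʃa]) shows [tʃ] unchanged in both environments, so [tʃ] cannot be basic with [k] derived before the LOC suffix.
So /k/ is underlying, and a rule of palatalization before a front vowel — /k/ and /g/ become palato-alveolar [tʃ] and [dʒ] before a front vowel — gives [tʃ].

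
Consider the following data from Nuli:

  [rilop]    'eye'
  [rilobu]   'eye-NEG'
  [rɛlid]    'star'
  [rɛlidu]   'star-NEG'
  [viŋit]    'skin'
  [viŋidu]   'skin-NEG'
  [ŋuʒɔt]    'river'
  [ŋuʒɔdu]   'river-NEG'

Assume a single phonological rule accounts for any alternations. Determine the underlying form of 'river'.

/ŋuʒɔt/

The root 'river' surfaces as [ŋuʒɔt] and [ŋuʒɔdu], with a stem-final [t] ~ [d] alternation.
The stem 'star' ([rɛlid], [rɛlidu]) shows [d] unchanged in both environments, so [d] cannot be basic with [t] derived in isolation.
Therefore /t/ is basic and [d] is derived by intervocalic voicing (voiceless stops become voiced between vowels).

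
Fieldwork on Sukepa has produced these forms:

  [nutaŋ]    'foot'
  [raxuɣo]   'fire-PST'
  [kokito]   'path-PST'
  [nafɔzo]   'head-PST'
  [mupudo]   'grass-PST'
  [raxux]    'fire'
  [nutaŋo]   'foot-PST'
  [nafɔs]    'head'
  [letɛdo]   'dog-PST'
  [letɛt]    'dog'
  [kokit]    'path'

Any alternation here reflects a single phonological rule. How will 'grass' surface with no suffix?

In [letɛdo] and [letɛt] the final segment of 'dog' alternates: [d] ~ [t].
Compare 'path', with invariant [t] in [kokito] and [kokit]: an analysis with underlying /t/ and a rule producing [d] before the PST suffix would wrongly predict alternation here too.
So /d/ is underlying, and a rule of word-final obstruent devoicing — voiced obstruents become voiceless word-finally — gives [t].
From [mupudo] the stem 'grass' is /mupud/; word-finally this yields [muput].

[muput]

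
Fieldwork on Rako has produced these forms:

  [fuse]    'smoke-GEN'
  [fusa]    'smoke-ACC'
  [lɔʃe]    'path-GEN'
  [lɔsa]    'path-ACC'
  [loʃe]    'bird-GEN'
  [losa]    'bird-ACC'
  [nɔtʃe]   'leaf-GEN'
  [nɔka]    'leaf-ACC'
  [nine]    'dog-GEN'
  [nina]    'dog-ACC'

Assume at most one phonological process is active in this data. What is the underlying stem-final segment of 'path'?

/ʃ/

The root 'path' surfaces as [lɔʃe] and [lɔsa], with a stem-final [ʃ] ~ [s] alternation.
If /s/ were underlying and a rule turned it into [ʃ] before the GEN suffix, 'smoke' would also alternate; but it has [s] in both [fuse] and [fusa].
The alternation reflects depalatalization: palato-alveolar /tʃ/ and /ʃ/ become [k] and [s] when no front vowel follows. /ʃ/ is underlying.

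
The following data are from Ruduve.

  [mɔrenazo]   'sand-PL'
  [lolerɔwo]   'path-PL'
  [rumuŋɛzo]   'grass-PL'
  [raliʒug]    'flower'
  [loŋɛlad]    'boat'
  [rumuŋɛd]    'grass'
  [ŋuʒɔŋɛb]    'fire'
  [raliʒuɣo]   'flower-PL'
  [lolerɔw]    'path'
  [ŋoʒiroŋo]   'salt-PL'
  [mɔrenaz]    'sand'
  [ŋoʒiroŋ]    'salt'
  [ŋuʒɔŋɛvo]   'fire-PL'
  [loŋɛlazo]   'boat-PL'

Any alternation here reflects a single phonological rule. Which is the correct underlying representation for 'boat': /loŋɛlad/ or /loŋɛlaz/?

In [loŋɛlazo] and [loŋɛlad] the final segment of 'boat' alternates: [z] ~ [d].
The stem 'sand' ([mɔrenazo], [mɔrenaz]) shows [z] unchanged in both environments, so [z] cannot be basic with [d] derived in isolation.
So /d/ is underlying, and a rule of intervocalic spirantization — voiced stops become fricatives between vowels — gives [z].

/loŋɛlad/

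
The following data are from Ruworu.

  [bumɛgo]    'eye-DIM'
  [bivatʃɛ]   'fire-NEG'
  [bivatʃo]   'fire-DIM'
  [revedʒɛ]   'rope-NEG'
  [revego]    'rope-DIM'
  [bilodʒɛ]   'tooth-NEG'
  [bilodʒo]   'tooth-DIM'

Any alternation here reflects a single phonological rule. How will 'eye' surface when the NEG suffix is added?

[bumɛdʒɛ]

The stem for 'rope' ends in [dʒ] in [revedʒɛ] but [g] in [revego].
But 'tooth' keeps [dʒ] in both environments ([bilodʒɛ], [bilodʒo]), so there is no rule changing /dʒ/ to [g] before the DIM suffix.
The alternation reflects palatalization before a front vowel: /g/ becomes palato-alveolar [dʒ] before a front vowel. /g/ is underlying.
The one attested form of 'eye', [bumɛgo], shows underlying /bumɛg/. Applying the same rule before a front vowel gives [bumɛdʒɛ].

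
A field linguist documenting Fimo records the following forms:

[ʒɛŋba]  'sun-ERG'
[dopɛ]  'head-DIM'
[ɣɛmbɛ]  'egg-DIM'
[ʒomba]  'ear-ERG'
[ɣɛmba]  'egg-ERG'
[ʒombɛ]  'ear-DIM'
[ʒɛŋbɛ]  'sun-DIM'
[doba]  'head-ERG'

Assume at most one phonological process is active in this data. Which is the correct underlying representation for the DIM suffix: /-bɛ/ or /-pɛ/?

/-pɛ/

The DIM suffix surfaces as [-bɛ] and [-pɛ], depending on the final segment of the stem.
By contrast the ERG suffix keeps its initial [b] throughout — that segment must be underlying.
The DIM suffix is therefore /-pɛ/ underlyingly, with post-nasal voicing: voiceless stops become voiced after a nasal.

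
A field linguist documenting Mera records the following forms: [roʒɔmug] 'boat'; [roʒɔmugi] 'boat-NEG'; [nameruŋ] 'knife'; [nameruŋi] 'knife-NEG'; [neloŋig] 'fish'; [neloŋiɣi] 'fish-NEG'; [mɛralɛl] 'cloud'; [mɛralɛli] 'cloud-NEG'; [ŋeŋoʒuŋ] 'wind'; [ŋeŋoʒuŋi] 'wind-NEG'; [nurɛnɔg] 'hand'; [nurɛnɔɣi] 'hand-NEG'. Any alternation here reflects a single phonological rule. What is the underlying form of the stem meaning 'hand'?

In [nurɛnɔg] and [nurɛnɔɣi] the final segment of 'hand' alternates: [g] ~ [ɣ].
If /g/ were underlying and a rule turned it into [ɣ] before the NEG suffix, 'boat' would also alternate; but it has [g] in both [roʒɔmug] and [roʒɔmugi].
The alternation reflects word-final hardening: voiced fricatives become stops word-finally. /ɣ/ is underlying.
Hence 'hand' is /nurɛnɔɣ/ underlyingly.

/nurɛnɔɣ/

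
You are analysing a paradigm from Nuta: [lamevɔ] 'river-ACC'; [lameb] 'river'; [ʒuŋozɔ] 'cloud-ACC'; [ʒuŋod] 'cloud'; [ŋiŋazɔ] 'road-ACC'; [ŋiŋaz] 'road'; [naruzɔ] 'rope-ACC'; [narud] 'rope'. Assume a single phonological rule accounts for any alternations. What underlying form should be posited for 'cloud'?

/ʒuŋod/

The root 'cloud' surfaces as [ʒuŋozɔ] and [ʒuŋod], with a stem-final [z] ~ [d] alternation.
If /z/ were underlying and a rule turned it into [d] in isolation, 'road' would also alternate; but it has [z] in both [ŋiŋazɔ] and [ŋiŋaz].
Therefore /d/ is basic and [z] is derived by intervocalic spirantization (voiced stops become fricatives between vowels).
Hence 'cloud' is /ʒuŋod/ underlyingly.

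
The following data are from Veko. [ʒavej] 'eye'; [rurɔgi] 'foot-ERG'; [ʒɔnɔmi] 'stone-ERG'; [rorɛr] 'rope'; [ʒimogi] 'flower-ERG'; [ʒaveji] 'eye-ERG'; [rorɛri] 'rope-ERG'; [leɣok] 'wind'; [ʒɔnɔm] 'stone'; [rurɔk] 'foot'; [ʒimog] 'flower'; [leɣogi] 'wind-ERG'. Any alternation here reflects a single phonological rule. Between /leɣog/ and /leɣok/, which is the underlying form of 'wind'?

In [leɣogi] and [leɣok] the final segment of 'wind' alternates: [g] ~ [k].
But 'flower' keeps [g] in both environments ([ʒimogi], [ʒimog]), so there is no rule changing /g/ to [k] in isolation.
So /k/ is underlying, and a rule of intervocalic voicing — voiceless stops become voiced between vowels — gives [g].

/leɣok/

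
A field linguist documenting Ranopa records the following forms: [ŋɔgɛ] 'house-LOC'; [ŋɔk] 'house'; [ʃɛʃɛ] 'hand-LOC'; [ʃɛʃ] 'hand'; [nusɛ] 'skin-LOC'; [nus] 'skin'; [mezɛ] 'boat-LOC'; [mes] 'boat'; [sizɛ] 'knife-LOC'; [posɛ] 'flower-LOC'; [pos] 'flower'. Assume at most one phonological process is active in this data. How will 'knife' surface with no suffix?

The stem for 'boat' ends in [z] in [mezɛ] but [s] in [mes].
If /s/ were underlying and a rule turned it into [z] before the LOC suffix, 'skin' would also alternate; but it has [s] in both [nusɛ] and [nus].
The underlying segment must be /z/; voiced obstruents become voiceless word-finally, yielding [s] there.
From [sizɛ] the stem 'knife' is /siz/; word-finally this yields [sis].

[sis]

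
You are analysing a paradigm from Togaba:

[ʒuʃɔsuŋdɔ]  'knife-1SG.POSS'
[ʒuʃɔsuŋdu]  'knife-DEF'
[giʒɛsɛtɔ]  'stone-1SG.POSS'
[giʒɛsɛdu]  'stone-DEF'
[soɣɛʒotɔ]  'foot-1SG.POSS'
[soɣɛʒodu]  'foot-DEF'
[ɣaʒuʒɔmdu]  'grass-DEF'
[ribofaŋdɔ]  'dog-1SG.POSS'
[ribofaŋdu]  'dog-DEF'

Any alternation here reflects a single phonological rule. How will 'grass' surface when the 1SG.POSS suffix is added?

The 1SG.POSS suffix surfaces as [-dɔ] and [-tɔ], depending on the final segment of the stem.
The DEF suffix, which begins with [d], is invariant after every stem; so [d] is not altered by any rule here.
So the underlying form is /-tɔ/, and voiceless stops become voiced after a nasal.
After 'grass', which ends in a nasal, the suffix surfaces as [-dɔ], giving [ɣaʒuʒɔmdɔ].

[ɣaʒuʒɔmdɔ]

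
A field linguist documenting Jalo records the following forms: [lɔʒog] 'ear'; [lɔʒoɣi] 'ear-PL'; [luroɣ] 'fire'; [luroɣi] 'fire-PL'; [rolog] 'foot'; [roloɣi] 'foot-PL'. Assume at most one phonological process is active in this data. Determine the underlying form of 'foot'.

In [rolog] and [roloɣi] the final segment of 'foot' alternates: [g] ~ [ɣ].
The stem 'fire' ([luroɣ], [luroɣi]) shows [ɣ] unchanged in both environments, so [ɣ] cannot be basic with [g] derived in isolation.
Therefore /g/ is basic and [ɣ] is derived by intervocalic spirantization (voiced stops become fricatives between vowels).
So 'foot' = /rolog/.

/rolog/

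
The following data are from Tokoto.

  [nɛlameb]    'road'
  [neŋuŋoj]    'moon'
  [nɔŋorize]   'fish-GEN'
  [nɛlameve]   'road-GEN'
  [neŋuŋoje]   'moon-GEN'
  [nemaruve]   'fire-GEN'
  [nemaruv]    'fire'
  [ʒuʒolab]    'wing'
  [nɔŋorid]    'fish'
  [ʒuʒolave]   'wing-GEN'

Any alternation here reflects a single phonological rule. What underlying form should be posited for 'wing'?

/ʒuʒolab/

The root 'wing' surfaces as [ʒuʒolab] and [ʒuʒolave], with a stem-final [b] ~ [v] alternation.
But 'fire' keeps [v] in both environments ([nemaruv], [nemaruve]), so there is no rule changing /v/ to [b] in isolation.
Therefore /b/ is basic and [v] is derived by intervocalic spirantization (voiced stops become fricatives between vowels).
The underlying form of 'wing' is therefore /ʒuʒolab/.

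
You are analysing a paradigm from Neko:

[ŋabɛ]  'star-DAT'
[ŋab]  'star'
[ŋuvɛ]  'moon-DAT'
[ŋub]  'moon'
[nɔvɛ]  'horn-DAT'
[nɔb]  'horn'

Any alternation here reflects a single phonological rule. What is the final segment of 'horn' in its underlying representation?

/v/

The root 'horn' surfaces as [nɔvɛ] and [nɔb], with a stem-final [v] ~ [b] alternation.
Compare 'star', with invariant [b] in [ŋabɛ] and [ŋab]: an analysis with underlying /b/ and a rule producing [v] before the DAT suffix would wrongly predict alternation here too.
Therefore /v/ is basic and [b] is derived by word-final hardening (voiced fricatives become stops word-finally).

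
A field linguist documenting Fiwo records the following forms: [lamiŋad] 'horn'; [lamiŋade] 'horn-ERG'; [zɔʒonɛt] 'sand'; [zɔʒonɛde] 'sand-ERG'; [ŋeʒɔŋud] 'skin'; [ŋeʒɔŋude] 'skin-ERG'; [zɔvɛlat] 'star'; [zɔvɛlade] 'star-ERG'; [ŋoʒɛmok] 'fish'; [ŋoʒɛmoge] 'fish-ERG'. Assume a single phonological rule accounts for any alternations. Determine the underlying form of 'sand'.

/zɔʒonɛt/

In [zɔʒonɛt] and [zɔʒonɛde] the final segment of 'sand' alternates: [t] ~ [d].
If /d/ were underlying and a rule turned it into [t] in isolation, 'horn' would also alternate; but it has [d] in both [lamiŋad] and [lamiŋade].
Therefore /t/ is basic and [d] is derived by intervocalic voicing (voiceless stops become voiced between vowels).
So 'sand' = /zɔʒonɛt/.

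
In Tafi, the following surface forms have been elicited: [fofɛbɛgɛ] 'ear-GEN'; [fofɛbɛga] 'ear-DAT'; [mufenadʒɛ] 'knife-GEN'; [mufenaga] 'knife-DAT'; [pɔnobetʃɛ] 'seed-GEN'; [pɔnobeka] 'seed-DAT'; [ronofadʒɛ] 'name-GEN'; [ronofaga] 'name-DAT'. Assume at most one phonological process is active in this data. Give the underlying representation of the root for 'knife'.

In [mufenadʒɛ] and [mufenaga] the final segment of 'knife' alternates: [dʒ] ~ [g].
If /g/ were underlying and a rule turned it into [dʒ] before the GEN suffix, 'ear' would also alternate; but it has [g] in both [fofɛbɛgɛ] and [fofɛbɛga].
The alternation reflects depalatalization: palato-alveolar /tʃ/ and /dʒ/ become [k] and [g] when no front vowel follows. /dʒ/ is underlying.
Hence 'knife' is /mufenadʒ/ underlyingly.

/mufenadʒ/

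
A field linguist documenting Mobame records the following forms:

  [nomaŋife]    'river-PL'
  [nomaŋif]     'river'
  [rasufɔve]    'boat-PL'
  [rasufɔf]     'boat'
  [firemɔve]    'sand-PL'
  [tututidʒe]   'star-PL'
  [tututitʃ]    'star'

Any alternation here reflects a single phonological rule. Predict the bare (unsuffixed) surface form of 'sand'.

The stem for 'boat' ends in [v] in [rasufɔve] but [f] in [rasufɔf].
Compare 'river', with invariant [f] in [nomaŋife] and [nomaŋif]: an analysis with underlying /f/ and a rule producing [v] before the PL suffix would wrongly predict alternation here too.
The alternation reflects word-final obstruent devoicing: voiced obstruents become voiceless word-finally. /v/ is underlying.
From [firemɔve] the stem 'sand' is /firemɔv/; word-finally this yields [firemɔf].

[firemɔf]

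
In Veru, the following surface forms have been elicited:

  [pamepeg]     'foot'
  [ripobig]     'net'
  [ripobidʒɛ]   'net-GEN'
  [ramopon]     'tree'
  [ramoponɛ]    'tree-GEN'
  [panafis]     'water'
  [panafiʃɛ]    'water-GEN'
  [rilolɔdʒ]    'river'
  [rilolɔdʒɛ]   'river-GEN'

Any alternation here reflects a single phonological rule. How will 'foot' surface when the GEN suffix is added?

The root 'net' surfaces as [ripobig] and [ripobidʒɛ], with a stem-final [g] ~ [dʒ] alternation.
The stem 'river' ([rilolɔdʒ], [rilolɔdʒɛ]) shows [dʒ] unchanged in both environments, so [dʒ] cannot be basic with [g] derived in isolation.
The alternation reflects palatalization before a front vowel: /g/ and /s/ become palato-alveolar [dʒ] and [ʃ] before a front vowel. /g/ is underlying.
From [pamepeg] the stem 'foot' is /pamepeg/; before a front vowel this yields [pamepedʒɛ].

[pamepedʒɛ]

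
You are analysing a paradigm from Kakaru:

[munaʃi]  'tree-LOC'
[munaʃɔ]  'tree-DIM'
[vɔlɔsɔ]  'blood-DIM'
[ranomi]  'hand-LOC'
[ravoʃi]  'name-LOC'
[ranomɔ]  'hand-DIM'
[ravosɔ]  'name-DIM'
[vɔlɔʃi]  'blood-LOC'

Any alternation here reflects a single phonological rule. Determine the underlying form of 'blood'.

/vɔlɔs/

In [vɔlɔsɔ] and [vɔlɔʃi] the final segment of 'blood' alternates: [s] ~ [ʃ].
The stem 'tree' ([munaʃɔ], [munaʃi]) shows [ʃ] unchanged in both environments, so [ʃ] cannot be basic with [s] derived before the DIM suffix.
So /s/ is underlying, and a rule of palatalization before a front vowel — /s/ becomes palato-alveolar [ʃ] before a front vowel — gives [ʃ].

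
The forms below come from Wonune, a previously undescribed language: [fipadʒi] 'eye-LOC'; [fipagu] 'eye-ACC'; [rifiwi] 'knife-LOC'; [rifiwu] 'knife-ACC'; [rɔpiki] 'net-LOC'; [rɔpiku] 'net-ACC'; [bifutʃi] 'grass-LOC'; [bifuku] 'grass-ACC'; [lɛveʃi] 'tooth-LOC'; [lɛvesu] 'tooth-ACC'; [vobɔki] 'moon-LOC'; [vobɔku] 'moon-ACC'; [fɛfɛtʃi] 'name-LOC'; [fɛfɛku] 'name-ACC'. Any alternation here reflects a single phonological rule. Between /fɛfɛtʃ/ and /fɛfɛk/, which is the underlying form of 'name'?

/fɛfɛtʃ/

The root 'name' surfaces as [fɛfɛtʃi] and [fɛfɛku], with a stem-final [tʃ] ~ [k] alternation.
The stem 'net' ([rɔpiki], [rɔpiku]) shows [k] unchanged in both environments, so [k] cannot be basic with [tʃ] derived before the LOC suffix.
The alternation reflects depalatalization: palato-alveolar /tʃ/, /dʒ/ and /ʃ/ become [k], [g] and [s] when no front vowel follows. /tʃ/ is underlying.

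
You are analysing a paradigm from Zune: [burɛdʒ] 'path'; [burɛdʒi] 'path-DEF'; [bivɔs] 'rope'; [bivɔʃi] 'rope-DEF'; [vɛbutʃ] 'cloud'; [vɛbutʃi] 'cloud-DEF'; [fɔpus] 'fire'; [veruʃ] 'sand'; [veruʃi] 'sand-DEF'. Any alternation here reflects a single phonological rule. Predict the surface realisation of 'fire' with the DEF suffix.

[fɔpuʃi]

'rope' shows [s] ~ [ʃ] at the end of the stem ([bivɔs] vs [bivɔʃi]).
But 'sand' keeps [ʃ] in both environments ([veruʃ], [veruʃi]), so there is no rule changing /ʃ/ to [s] in isolation.
So /s/ is underlying, and a rule of palatalization before a front vowel — /s/ becomes palato-alveolar [ʃ] before a front vowel — gives [ʃ].
The one attested form of 'fire', [fɔpus], shows underlying /fɔpus/. Applying the same rule before a front vowel gives [fɔpuʃi].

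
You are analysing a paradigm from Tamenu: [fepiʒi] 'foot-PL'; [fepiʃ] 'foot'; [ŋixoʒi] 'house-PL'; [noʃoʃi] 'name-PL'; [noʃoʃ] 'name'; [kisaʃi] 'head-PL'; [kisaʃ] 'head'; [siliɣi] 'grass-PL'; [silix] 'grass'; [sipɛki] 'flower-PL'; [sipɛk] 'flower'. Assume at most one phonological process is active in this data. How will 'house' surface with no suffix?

[ŋixoʃ]

The root 'foot' surfaces as [fepiʒi] and [fepiʃ], with a stem-final [ʒ] ~ [ʃ] alternation.
But 'name' keeps [ʃ] in both environments ([noʃoʃi], [noʃoʃ]), so there is no rule changing /ʃ/ to [ʒ] before the PL suffix.
Therefore /ʒ/ is basic and [ʃ] is derived by word-final obstruent devoicing (voiced obstruents become voiceless word-finally).
From [ŋixoʒi] the stem 'house' is /ŋixoʒ/; word-finally this yields [ŋixoʃ].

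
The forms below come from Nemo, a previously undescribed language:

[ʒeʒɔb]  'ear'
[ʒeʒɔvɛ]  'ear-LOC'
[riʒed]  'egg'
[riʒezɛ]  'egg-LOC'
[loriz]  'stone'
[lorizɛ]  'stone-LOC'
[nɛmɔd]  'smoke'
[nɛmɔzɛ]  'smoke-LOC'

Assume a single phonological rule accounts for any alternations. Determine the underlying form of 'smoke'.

In [nɛmɔd] and [nɛmɔzɛ] the final segment of 'smoke' alternates: [d] ~ [z].
The stem 'stone' ([loriz], [lorizɛ]) shows [z] unchanged in both environments, so [z] cannot be basic with [d] derived in isolation.
Therefore /d/ is basic and [z] is derived by intervocalic spirantization (voiced stops become fricatives between vowels).

/nɛmɔd/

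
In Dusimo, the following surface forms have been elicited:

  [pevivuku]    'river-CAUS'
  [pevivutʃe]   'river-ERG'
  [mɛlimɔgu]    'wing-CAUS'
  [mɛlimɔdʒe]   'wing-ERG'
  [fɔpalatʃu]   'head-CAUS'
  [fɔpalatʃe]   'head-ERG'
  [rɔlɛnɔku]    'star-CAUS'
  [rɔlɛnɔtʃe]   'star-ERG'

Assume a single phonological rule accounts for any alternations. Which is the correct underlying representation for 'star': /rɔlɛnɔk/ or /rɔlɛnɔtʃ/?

The root 'star' surfaces as [rɔlɛnɔku] and [rɔlɛnɔtʃe], with a stem-final [k] ~ [tʃ] alternation.
But 'head' keeps [tʃ] in both environments ([fɔpalatʃu], [fɔpalatʃe]), so there is no rule changing /tʃ/ to [k] before the CAUS suffix.
Therefore /k/ is basic and [tʃ] is derived by palatalization before a front vowel (/k/ and /g/ become palato-alveolar [tʃ] and [dʒ] before a front vowel).

/rɔlɛnɔk/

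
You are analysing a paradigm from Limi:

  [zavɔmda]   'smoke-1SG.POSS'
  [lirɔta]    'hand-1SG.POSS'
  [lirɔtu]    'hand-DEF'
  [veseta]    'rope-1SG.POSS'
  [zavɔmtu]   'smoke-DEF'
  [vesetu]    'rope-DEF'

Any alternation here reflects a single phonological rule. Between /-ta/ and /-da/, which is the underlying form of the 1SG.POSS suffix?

The 1SG.POSS morpheme has two allomorphs, [-da] and [-ta].
By contrast the DEF suffix keeps its initial [t] throughout — that segment must be underlying.
So the underlying form is /-da/, and voiced stops become voiceless after a vowel.

/-da/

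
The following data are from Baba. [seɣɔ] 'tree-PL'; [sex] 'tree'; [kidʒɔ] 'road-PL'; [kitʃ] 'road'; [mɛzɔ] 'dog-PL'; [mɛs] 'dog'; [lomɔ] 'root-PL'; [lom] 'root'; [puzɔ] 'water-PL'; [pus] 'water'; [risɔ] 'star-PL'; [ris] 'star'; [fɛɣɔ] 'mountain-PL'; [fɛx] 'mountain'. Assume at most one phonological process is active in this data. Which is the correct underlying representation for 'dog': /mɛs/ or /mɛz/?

'dog' shows [z] ~ [s] at the end of the stem ([mɛzɔ] vs [mɛs]).
But 'star' keeps [s] in both environments ([risɔ], [ris]), so there is no rule changing /s/ to [z] before the PL suffix.
So /z/ is underlying, and a rule of word-final obstruent devoicing — voiced obstruents become voiceless word-finally — gives [s].

/mɛz/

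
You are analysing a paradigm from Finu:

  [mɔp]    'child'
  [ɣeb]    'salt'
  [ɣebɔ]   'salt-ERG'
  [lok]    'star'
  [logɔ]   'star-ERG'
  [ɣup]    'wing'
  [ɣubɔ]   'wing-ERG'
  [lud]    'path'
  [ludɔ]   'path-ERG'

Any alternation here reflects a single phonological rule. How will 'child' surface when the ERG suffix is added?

In [ɣup] and [ɣubɔ] the final segment of 'wing' alternates: [p] ~ [b].
The stem 'salt' ([ɣeb], [ɣebɔ]) shows [b] unchanged in both environments, so [b] cannot be basic with [p] derived in isolation.
The alternation reflects intervocalic voicing: voiceless stops become voiced between vowels. /p/ is underlying.
The one attested form of 'child', [mɔp], shows underlying /mɔp/. Applying the same rule between vowels gives [mɔbɔ].

[mɔbɔ]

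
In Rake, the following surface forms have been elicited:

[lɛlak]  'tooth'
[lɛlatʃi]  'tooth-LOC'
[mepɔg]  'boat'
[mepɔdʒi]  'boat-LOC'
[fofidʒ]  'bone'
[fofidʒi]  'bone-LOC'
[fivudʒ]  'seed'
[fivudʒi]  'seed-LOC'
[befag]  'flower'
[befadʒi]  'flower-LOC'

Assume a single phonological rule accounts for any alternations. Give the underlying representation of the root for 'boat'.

/mepɔg/

'boat' shows [g] ~ [dʒ] at the end of the stem ([mepɔg] vs [mepɔdʒi]).
Compare 'seed', with invariant [dʒ] in [fivudʒ] and [fivudʒi]: an analysis with underlying /dʒ/ and a rule producing [g] in isolation would wrongly predict alternation here too.
Therefore /g/ is basic and [dʒ] is derived by palatalization before a front vowel (/k/ and /g/ become palato-alveolar [tʃ] and [dʒ] before a front vowel).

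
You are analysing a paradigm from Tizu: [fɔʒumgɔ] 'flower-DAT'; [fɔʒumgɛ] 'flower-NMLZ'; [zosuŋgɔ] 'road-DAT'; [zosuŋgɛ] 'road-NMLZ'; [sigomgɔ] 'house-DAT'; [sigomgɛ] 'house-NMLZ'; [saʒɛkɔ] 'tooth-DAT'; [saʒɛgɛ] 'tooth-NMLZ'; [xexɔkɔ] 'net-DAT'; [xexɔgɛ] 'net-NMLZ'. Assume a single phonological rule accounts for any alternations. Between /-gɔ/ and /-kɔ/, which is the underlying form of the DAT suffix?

The DAT suffix surfaces as [-gɔ] and [-kɔ], depending on the final segment of the stem.
By contrast the NMLZ suffix keeps its initial [g] throughout — that segment must be underlying.
The DAT suffix is therefore /-kɔ/ underlyingly, with post-nasal voicing: voiceless stops become voiced after a nasal.

/-kɔ/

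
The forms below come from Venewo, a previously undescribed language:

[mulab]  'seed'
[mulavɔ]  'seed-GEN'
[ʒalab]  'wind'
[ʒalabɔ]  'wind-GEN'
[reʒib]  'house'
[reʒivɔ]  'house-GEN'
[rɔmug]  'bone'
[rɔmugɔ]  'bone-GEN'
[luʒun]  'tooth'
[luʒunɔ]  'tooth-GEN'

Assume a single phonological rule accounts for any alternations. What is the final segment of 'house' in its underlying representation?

In [reʒib] and [reʒivɔ] the final segment of 'house' alternates: [b] ~ [v].
The stem 'wind' ([ʒalab], [ʒalabɔ]) shows [b] unchanged in both environments, so [b] cannot be basic with [v] derived before the GEN suffix.
The underlying segment must be /v/; voiced fricatives become stops word-finally, yielding [b] there.

/v/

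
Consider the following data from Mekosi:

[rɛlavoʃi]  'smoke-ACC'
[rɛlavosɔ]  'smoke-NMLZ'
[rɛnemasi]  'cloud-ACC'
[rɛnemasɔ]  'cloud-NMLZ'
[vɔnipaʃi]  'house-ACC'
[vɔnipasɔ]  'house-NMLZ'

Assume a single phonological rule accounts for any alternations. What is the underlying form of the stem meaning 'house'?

In [vɔnipaʃi] and [vɔnipasɔ] the final segment of 'house' alternates: [ʃ] ~ [s].
The stem 'cloud' ([rɛnemasi], [rɛnemasɔ]) shows [s] unchanged in both environments, so [s] cannot be basic with [ʃ] derived before the ACC suffix.
Therefore /ʃ/ is basic and [s] is derived by depalatalization (palato-alveolar /ʃ/ becomes [s] when no front vowel follows).
The underlying form of 'house' is therefore /vɔnipaʃ/.

/vɔnipaʃ/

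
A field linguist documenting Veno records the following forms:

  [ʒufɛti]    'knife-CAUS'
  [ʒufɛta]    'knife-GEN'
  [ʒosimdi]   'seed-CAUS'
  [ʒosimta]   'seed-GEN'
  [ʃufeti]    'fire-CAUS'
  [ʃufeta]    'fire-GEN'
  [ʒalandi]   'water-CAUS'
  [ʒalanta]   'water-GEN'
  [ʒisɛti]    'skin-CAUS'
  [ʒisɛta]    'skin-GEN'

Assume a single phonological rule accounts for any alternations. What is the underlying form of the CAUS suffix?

/-di/

The CAUS suffix surfaces as [-di] and [-ti], depending on the final segment of the stem.
The GEN suffix, which begins with [t], is invariant after every stem; so [t] is not altered by any rule here.
So the underlying form is /-di/, and voiced stops become voiceless after a vowel.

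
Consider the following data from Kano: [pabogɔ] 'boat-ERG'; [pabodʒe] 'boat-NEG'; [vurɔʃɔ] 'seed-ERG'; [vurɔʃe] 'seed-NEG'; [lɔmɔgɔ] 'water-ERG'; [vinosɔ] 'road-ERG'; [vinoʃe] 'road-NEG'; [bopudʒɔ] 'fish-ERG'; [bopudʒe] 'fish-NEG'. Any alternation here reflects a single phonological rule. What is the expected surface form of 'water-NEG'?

[lɔmɔdʒe]

'boat' shows [g] ~ [dʒ] at the end of the stem ([pabogɔ] vs [pabodʒe]).
But 'fish' keeps [dʒ] in both environments ([bopudʒɔ], [bopudʒe]), so there is no rule changing /dʒ/ to [g] before the ERG suffix.
The alternation reflects palatalization before a front vowel: /g/ and /s/ become palato-alveolar [dʒ] and [ʃ] before a front vowel. /g/ is underlying.
From [lɔmɔgɔ] the stem 'water' is /lɔmɔg/; before a front vowel this yields [lɔmɔdʒe].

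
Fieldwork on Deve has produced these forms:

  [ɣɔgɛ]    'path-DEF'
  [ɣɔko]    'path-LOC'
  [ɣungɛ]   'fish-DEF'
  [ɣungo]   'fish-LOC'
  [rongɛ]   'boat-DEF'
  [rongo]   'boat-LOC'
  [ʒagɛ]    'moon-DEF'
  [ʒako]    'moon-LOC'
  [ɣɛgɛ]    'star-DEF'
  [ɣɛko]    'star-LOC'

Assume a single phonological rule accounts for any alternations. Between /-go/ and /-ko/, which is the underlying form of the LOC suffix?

/-ko/

The LOC suffix surfaces as [-go] and [-ko], depending on the final segment of the stem.
By contrast the DEF suffix keeps its initial [g] throughout — that segment must be underlying.
The LOC suffix is therefore /-ko/ underlyingly, with post-nasal voicing: voiceless stops become voiced after a nasal.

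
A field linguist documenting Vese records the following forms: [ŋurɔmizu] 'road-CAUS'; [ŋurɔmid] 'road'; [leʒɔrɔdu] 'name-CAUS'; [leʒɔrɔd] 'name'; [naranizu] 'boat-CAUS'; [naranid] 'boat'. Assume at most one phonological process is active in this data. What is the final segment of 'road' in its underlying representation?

In [ŋurɔmizu] and [ŋurɔmid] the final segment of 'road' alternates: [z] ~ [d].
The stem 'name' ([leʒɔrɔdu], [leʒɔrɔd]) shows [d] unchanged in both environments, so [d] cannot be basic with [z] derived before the CAUS suffix.
Therefore /z/ is basic and [d] is derived by word-final hardening (voiced fricatives become stops word-finally).

/z/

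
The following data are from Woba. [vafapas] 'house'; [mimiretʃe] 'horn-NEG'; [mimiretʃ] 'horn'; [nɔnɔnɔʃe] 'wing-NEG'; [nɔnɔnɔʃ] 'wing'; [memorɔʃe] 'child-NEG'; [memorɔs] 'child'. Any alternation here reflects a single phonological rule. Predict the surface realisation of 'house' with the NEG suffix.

The stem for 'child' ends in [ʃ] in [memorɔʃe] but [s] in [memorɔs].
The stem 'wing' ([nɔnɔnɔʃe], [nɔnɔnɔʃ]) shows [ʃ] unchanged in both environments, so [ʃ] cannot be basic with [s] derived in isolation.
The alternation reflects palatalization before a front vowel: /s/ becomes palato-alveolar [ʃ] before a front vowel. /s/ is underlying.
From [vafapas] the stem 'house' is /vafapas/; before a front vowel this yields [vafapaʃe].

[vafapaʃe]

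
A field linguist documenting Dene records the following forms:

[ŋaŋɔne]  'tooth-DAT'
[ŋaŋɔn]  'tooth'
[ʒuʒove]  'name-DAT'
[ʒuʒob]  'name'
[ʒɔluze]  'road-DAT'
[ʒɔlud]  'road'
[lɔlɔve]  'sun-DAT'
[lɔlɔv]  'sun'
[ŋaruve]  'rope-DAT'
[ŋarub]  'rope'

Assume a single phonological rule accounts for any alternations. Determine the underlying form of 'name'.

/ʒuʒob/

The stem for 'name' ends in [v] in [ʒuʒove] but [b] in [ʒuʒob].
But 'sun' keeps [v] in both environments ([lɔlɔve], [lɔlɔv]), so there is no rule changing /v/ to [b] in isolation.
Therefore /b/ is basic and [v] is derived by intervocalic spirantization (voiced stops become fricatives between vowels).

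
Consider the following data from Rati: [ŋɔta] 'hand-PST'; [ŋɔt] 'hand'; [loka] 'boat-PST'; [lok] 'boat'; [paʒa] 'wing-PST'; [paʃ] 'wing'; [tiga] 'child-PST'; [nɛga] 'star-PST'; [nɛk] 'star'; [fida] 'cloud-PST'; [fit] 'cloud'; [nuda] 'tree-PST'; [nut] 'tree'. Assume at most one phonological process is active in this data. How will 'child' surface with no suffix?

In [nɛga] and [nɛk] the final segment of 'star' alternates: [g] ~ [k].
The stem 'boat' ([loka], [lok]) shows [k] unchanged in both environments, so [k] cannot be basic with [g] derived before the PST suffix.
The underlying segment must be /g/; voiced obstruents become voiceless word-finally, yielding [k] there.
From [tiga] the stem 'child' is /tig/; word-finally this yields [tik].

[tik]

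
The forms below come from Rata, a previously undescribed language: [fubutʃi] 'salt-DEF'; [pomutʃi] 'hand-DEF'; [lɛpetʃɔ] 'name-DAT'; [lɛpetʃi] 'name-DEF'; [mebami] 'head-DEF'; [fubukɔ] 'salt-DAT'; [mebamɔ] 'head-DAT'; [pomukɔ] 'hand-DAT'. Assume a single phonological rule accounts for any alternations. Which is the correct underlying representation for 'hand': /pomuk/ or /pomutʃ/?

/pomuk/

In [pomutʃi] and [pomukɔ] the final segment of 'hand' alternates: [tʃ] ~ [k].
If /tʃ/ were underlying and a rule turned it into [k] before the DAT suffix, 'name' would also alternate; but it has [tʃ] in both [lɛpetʃi] and [lɛpetʃɔ].
So /k/ is underlying, and a rule of palatalization before a front vowel — /k/ becomes palato-alveolar [tʃ] before a front vowel — gives [tʃ].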